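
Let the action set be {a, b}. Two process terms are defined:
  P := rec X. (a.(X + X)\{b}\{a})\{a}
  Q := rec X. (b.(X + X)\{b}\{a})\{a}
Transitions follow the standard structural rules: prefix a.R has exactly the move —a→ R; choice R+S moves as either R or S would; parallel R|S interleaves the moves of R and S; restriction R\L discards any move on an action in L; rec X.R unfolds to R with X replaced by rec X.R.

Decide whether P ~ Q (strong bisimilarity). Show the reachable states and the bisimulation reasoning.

LTS(P): 1 reachable states
  m0 = rec X. (a.(X + X)\{b}\{a})\{a} has moves deadlocked
LTS(Q): 2 reachable states
  n0 = rec X. (b.(X + X)\{b}\{a})\{a} has moves --b--▸ n1
  n1 = ((rec X. (b.(X + X)\{b}\{a})\{a}) + (rec X. (b.(X + X)\{b}\{a})\{a}))\{b}\{a}\{a} has moves deadlocked
Partition-refinement fixed point:
  B0 = {m0, n1}
  B1 = {n0}
m0 ∈ B0, n0 ∈ B1 → different blocks

not bisimilar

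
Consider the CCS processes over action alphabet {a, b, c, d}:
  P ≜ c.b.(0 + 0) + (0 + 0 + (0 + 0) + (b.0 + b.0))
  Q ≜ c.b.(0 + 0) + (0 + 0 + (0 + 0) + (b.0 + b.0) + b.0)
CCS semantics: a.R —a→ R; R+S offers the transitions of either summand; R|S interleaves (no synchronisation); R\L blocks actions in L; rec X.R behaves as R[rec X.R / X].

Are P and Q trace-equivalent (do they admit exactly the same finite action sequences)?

LTS(P): 4 reachable states
  m0 = c.b.(0 + 0) + (0 + 0 + (0 + 0) + (b.0 + b.0)) has moves -b-> m1, -c-> m2
  m1 = 0 has moves ∅
  m2 = b.(0 + 0) has moves -b-> m3
  m3 = 0 + 0 has moves ∅
LTS(Q): 4 reachable states
  n0 = c.b.(0 + 0) + (0 + 0 + (0 + 0) + (b.0 + b.0) + b.0) has moves -b-> n1, -c-> n2
  n1 = 0 has moves ∅
  n2 = b.(0 + 0) has moves -b-> n3
  n3 = 0 + 0 has moves ∅
Partition-refinement fixed point:
  B0 = {m0, n0}
  B1 = {m2, n2}
  B2 = {m1, m3, n1, n3}
m0 ∈ B0, n0 ∈ B0 → same block
Bisimilar ⇒ trace-equivalent.

trace-equivalent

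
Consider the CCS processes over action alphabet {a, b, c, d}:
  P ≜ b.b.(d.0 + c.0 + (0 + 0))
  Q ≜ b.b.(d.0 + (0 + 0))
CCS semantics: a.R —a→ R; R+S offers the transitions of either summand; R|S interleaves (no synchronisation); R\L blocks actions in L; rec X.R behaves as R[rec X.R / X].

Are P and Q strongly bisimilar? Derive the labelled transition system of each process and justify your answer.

LTS(P): 4 reachable states
  m0 = b.b.(d.0 + c.0 + (0 + 0)) has moves -b-> m1
  m1 = b.(d.0 + c.0 + (0 + 0)) has moves -b-> m2
  m2 = d.0 + c.0 + (0 + 0) has moves -c-> m3, -d-> m3
  m3 = 0 has moves stopped
LTS(Q): 4 reachable states
  n0 = b.b.(d.0 + (0 + 0)) has moves -b-> n1
  n1 = b.(d.0 + (0 + 0)) has moves -b-> n2
  n2 = d.0 + (0 + 0) has moves -d-> n3
  n3 = 0 has moves stopped
Partition-refinement fixed point:
  B0 = {m0}
  B1 = {m1}
  B2 = {m2}
  B3 = {m3, n3}
  B4 = {n0}
  B5 = {n1}
  B6 = {n2}
m0 ∈ B0, n0 ∈ B4 → different blocks

not bisimilar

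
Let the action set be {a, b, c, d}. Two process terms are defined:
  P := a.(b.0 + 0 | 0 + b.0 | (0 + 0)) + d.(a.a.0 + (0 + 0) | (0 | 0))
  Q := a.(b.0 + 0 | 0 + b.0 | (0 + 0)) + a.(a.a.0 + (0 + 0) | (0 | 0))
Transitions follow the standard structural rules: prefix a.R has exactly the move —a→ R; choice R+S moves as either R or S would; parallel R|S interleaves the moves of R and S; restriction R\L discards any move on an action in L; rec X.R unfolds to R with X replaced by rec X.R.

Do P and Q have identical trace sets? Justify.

P's transition system — 6 states:
  m0 = a.(b.0 + 0 | 0 + b.0 | (0 + 0)) + d.(a.a.0 + (0 + 0) | (0 | 0)) | =a=> m1, =d=> m2
  m1 = b.0 + 0 | 0 + b.0 | (0 + 0) | =b=> m3, =b=> m4
  m2 = a.a.0 + (0 + 0) | (0 | 0) | =a=> m5
  m3 = 0 | (no moves)
  m4 = 0 | (0 + 0) | (no moves)
  m5 = a.0 | =a=> m3
Q's transition system — 6 states:
  n0 = a.(b.0 + 0 | 0 + b.0 | (0 + 0)) + a.(a.a.0 + (0 + 0) | (0 | 0)) | =a=> n1, =a=> n2
  n1 = a.a.0 + (0 + 0) | (0 | 0) | =a=> n3
  n2 = b.0 + 0 | 0 + b.0 | (0 + 0) | =b=> n4, =b=> n5
  n3 = a.0 | =a=> n4
  n4 = 0 | (no moves)
  n5 = 0 | (0 + 0) | (no moves)
Run σ = ⟨d⟩ on P: start {m0}
  [1] d ⇒ {m2}
  P completes σ.
Run σ = ⟨d⟩ on Q: start {n0}
  [1] d ⇒ ∅ (Q stuck)

NO — witness ⟨d⟩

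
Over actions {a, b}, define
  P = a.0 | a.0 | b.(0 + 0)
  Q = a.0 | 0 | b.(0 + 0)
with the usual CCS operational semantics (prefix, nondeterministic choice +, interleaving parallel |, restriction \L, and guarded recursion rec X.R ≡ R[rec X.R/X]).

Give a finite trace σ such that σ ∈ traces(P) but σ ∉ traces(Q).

Reachable graph of P (8 states):
  s0 = a.0 | a.0 | b.(0 + 0) | --a--▸ s1, --a--▸ s2, --b--▸ s3
  s1 = 0 | a.0 | b.(0 + 0) | --a--▸ s4, --b--▸ s5
  s2 = a.0 | 0 | b.(0 + 0) | --a--▸ s4, --b--▸ s6
  s3 = a.0 | a.0 | (0 + 0) | --a--▸ s5, --a--▸ s6
  s4 = 0 | 0 | b.(0 + 0) | --b--▸ s7
  s5 = 0 | a.0 | (0 + 0) | --a--▸ s7
  s6 = a.0 | 0 | (0 + 0) | --a--▸ s7
  s7 = 0 | 0 | (0 + 0) | stopped
Reachable graph of Q (4 states):
  t0 = a.0 | 0 | b.(0 + 0) | --a--▸ t1, --b--▸ t2
  t1 = 0 | 0 | b.(0 + 0) | --b--▸ t3
  t2 = a.0 | 0 | (0 + 0) | --a--▸ t3
  t3 = 0 | 0 | (0 + 0) | stopped
Executing aa from P (initial set {s0}):
  after a @ step 1: {s1, s2}
  after a @ step 2: {s4}
  P completes σ.
Executing aa from Q (initial set {t0}):
  after a @ step 1: {t1}
  after a @ step 2: ∅  — Q cannot continue

aa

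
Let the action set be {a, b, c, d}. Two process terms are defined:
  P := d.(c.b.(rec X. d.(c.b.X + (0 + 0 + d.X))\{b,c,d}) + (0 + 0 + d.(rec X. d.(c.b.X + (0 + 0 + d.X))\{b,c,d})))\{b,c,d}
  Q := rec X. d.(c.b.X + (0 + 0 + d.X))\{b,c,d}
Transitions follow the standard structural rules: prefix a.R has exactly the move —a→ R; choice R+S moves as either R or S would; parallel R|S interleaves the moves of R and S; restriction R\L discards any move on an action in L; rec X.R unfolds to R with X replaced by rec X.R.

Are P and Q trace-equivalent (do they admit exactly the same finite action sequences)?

trace-equivalent

Reachable graph of P (2 states):
  u0 = d.(c.b.(rec X. d.(c.b.X + (0 + 0 + d.X))\{b,c,d}) + (0 + 0 + d.(rec X. d.(c.b.X + (0 + 0 + d.X))\{b,c,d})))\{b,c,d} ⊢ ··d··> u1
  u1 = (c.b.(rec X. d.(c.b.X + (0 + 0 + d.X))\{b,c,d}) + (0 + 0 + d.(rec X. d.(c.b.X + (0 + 0 + d.X))\{b,c,d})))\{b,c,d} ⊢ ∅
Reachable graph of Q (2 states):
  v0 = rec X. d.(c.b.X + (0 + 0 + d.X))\{b,c,d} ⊢ ··d··> v1
  v1 = (c.b.(rec X. d.(c.b.X + (0 + 0 + d.X))\{b,c,d}) + (0 + 0 + d.(rec X. d.(c.b.X + (0 + 0 + d.X))\{b,c,d})))\{b,c,d} ⊢ ∅
Coarsest stable partition (strong bisimilarity classes):
  B0 = {u0, v0}
  B1 = {u1, v1}
u0 ∈ B0, v0 ∈ B0 → same block
Bisimilar ⇒ trace-equivalent.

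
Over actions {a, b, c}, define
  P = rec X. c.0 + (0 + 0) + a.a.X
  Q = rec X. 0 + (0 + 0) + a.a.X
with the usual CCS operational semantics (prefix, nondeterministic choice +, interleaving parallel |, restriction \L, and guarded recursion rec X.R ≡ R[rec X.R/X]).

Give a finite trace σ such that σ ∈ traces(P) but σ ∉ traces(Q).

c

LTS(P): 3 reachable states
  p0 = rec X. c.0 + (0 + 0) + a.a.X ⊢ -a-> p1, -c-> p2
  p1 = a.(rec X. c.0 + (0 + 0) + a.a.X) ⊢ -a-> p0
  p2 = 0 ⊢ stopped
LTS(Q): 2 reachable states
  q0 = rec X. 0 + (0 + 0) + a.a.X ⊢ -a-> q1
  q1 = a.(rec X. 0 + (0 + 0) + a.a.X) ⊢ -a-> q0
Run σ = ⟨c⟩ on P: start {p0}
  step 1 (c): {p2}
  ✓ P
Run σ = ⟨c⟩ on Q: start {q0}
  step 1 (c): no successor for Q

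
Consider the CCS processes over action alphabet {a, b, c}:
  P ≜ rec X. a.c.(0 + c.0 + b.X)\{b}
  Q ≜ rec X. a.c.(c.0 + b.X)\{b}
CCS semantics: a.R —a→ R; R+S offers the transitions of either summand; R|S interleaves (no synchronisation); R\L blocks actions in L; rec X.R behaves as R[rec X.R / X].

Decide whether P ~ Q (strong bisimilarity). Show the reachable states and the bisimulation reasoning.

YES

LTS(P): 4 reachable states
  m0 = rec X. a.c.(0 + c.0 + b.X)\{b} has moves =a=> m1
  m1 = c.(0 + c.0 + b.(rec X. a.c.(0 + c.0 + b.X)\{b}))\{b} has moves =c=> m2
  m2 = (0 + c.0 + b.(rec X. a.c.(0 + c.0 + b.X)\{b}))\{b} has moves =c=> m3
  m3 = 0\{b} has moves stopped
LTS(Q): 4 reachable states
  n0 = rec X. a.c.(c.0 + b.X)\{b} has moves =a=> n1
  n1 = c.(c.0 + b.(rec X. a.c.(c.0 + b.X)\{b}))\{b} has moves =c=> n2
  n2 = (c.0 + b.(rec X. a.c.(c.0 + b.X)\{b}))\{b} has moves =c=> n3
  n3 = 0\{b} has moves stopped
Partition-refinement fixed point:
  B0 = {m0, n0}
  B1 = {m1, n1}
  B2 = {m2, n2}
  B3 = {m3, n3}
m0 ∈ B0, n0 ∈ B0 → same block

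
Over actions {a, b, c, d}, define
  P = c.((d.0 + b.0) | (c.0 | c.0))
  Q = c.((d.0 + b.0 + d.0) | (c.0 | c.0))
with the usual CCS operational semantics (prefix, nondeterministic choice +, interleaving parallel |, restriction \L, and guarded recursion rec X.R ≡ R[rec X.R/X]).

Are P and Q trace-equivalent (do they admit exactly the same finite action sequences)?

LTS(P): 9 reachable states
  u0 = c.((d.0 + b.0) | (c.0 | c.0)) :: --c--▸ u1
  u1 = (d.0 + b.0) | (c.0 | c.0) :: --b--▸ u2, --c--▸ u3, --c--▸ u4, --d--▸ u2
  u2 = 0 | (c.0 | c.0) :: --c--▸ u5, --c--▸ u6
  u3 = (d.0 + b.0) | (0 | c.0) :: --b--▸ u5, --c--▸ u7, --d--▸ u5
  u4 = (d.0 + b.0) | (c.0 | 0) :: --b--▸ u6, --c--▸ u7, --d--▸ u6
  u5 = 0 | (0 | c.0) :: --c--▸ u8
  u6 = 0 | (c.0 | 0) :: --c--▸ u8
  u7 = (d.0 + b.0) | (0 | 0) :: --b--▸ u8, --d--▸ u8
  u8 = 0 | (0 | 0) :: deadlocked
LTS(Q): 9 reachable states
  v0 = c.((d.0 + b.0 + d.0) | (c.0 | c.0)) :: --c--▸ v1
  v1 = (d.0 + b.0 + d.0) | (c.0 | c.0) :: --b--▸ v2, --c--▸ v3, --c--▸ v4, --d--▸ v2
  v2 = 0 | (c.0 | c.0) :: --c--▸ v5, --c--▸ v6
  v3 = (d.0 + b.0 + d.0) | (0 | c.0) :: --b--▸ v5, --c--▸ v7, --d--▸ v5
  v4 = (d.0 + b.0 + d.0) | (c.0 | 0) :: --b--▸ v6, --c--▸ v7, --d--▸ v6
  v5 = 0 | (0 | c.0) :: --c--▸ v8
  v6 = 0 | (c.0 | 0) :: --c--▸ v8
  v7 = (d.0 + b.0 + d.0) | (0 | 0) :: --b--▸ v8, --d--▸ v8
  v8 = 0 | (0 | 0) :: deadlocked
Coarsest stable partition (strong bisimilarity classes):
  B0 = {u0, v0}
  B1 = {u1, v1}
  B2 = {u2, v2}
  B3 = {u5, u6, v5, v6}
  B4 = {u8, v8}
  B5 = {u3, u4, v3, v4}
  B6 = {u7, v7}
u0 ∈ B0, v0 ∈ B0 → same block
Bisimilar ⇒ trace-equivalent.

trace-equivalent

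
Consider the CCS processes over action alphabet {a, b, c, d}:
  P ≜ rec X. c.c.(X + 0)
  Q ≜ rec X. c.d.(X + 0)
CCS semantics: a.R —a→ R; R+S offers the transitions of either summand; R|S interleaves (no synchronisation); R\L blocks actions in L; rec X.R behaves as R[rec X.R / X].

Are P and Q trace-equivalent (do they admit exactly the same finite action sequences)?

LTS(P): 3 reachable states
  m0 = rec X. c.c.(X + 0) | =c=> m1
  m1 = c.((rec X. c.c.(X + 0)) + 0) | =c=> m2
  m2 = (rec X. c.c.(X + 0)) + 0 | =c=> m1
LTS(Q): 3 reachable states
  n0 = rec X. c.d.(X + 0) | =c=> n1
  n1 = d.((rec X. c.d.(X + 0)) + 0) | =d=> n2
  n2 = (rec X. c.d.(X + 0)) + 0 | =c=> n1
Run σ = ⟨cc⟩ on P: start {m0}
  step 1 (c): {m1}
  step 2 (c): {m2}
  P completes σ.
Run σ = ⟨cc⟩ on Q: start {n0}
  step 1 (c): {n1}
  step 2 (c): ∅ (Q stuck)

traces(P) ≠ traces(Q) — witness ⟨cc⟩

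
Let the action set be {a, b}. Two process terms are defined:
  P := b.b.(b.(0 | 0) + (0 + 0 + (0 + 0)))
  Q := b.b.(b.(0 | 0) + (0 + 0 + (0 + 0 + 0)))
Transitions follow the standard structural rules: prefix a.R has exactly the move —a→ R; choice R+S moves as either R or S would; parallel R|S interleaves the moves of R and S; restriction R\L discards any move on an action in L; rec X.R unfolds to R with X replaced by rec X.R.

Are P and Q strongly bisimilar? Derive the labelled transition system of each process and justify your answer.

bisimilar

Reachable graph of P (4 states):
  s0 = b.b.(b.(0 | 0) + (0 + 0 + (0 + 0))) has moves =b=> s1
  s1 = b.(b.(0 | 0) + (0 + 0 + (0 + 0))) has moves =b=> s2
  s2 = b.(0 | 0) + (0 + 0 + (0 + 0)) has moves =b=> s3
  s3 = 0 | 0 has moves ∅
Reachable graph of Q (4 states):
  t0 = b.b.(b.(0 | 0) + (0 + 0 + (0 + 0 + 0))) has moves =b=> t1
  t1 = b.(b.(0 | 0) + (0 + 0 + (0 + 0 + 0))) has moves =b=> t2
  t2 = b.(0 | 0) + (0 + 0 + (0 + 0 + 0)) has moves =b=> t3
  t3 = 0 | 0 has moves ∅
Coarsest stable partition (strong bisimilarity classes):
  B0 = {s0, t0}
  B1 = {s1, t1}
  B2 = {s2, t2}
  B3 = {s3, t3}
s0 ∈ B0, t0 ∈ B0 → same block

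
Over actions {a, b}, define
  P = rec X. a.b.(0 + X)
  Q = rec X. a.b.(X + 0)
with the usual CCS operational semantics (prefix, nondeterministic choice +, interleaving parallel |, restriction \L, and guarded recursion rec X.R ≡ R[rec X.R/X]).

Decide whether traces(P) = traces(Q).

Reachable graph of P (3 states):
  p0 = rec X. a.b.(0 + X) has moves =a=> p1
  p1 = b.(0 + (rec X. a.b.(0 + X))) has moves =b=> p2
  p2 = 0 + (rec X. a.b.(0 + X)) has moves =a=> p1
Reachable graph of Q (3 states):
  q0 = rec X. a.b.(X + 0) has moves =a=> q1
  q1 = b.((rec X. a.b.(X + 0)) + 0) has moves =b=> q2
  q2 = (rec X. a.b.(X + 0)) + 0 has moves =a=> q1
Bisimilarity quotient blocks:
  B0 = {p0, p2, q0, q2}
  B1 = {p1, q1}
p0 ∈ B0, q0 ∈ B0 → same block
Bisimilar ⇒ trace-equivalent.

traces(P) = traces(Q)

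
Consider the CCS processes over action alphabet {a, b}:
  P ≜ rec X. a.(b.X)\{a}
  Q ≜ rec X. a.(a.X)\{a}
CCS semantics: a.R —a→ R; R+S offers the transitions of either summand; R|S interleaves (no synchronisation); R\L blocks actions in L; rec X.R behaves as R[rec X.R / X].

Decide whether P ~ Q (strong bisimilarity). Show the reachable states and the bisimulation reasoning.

P's transition system — 3 states:
  m0 = rec X. a.(b.X)\{a} → -a-> m1
  m1 = (b.(rec X. a.(b.X)\{a}))\{a} → -b-> m2
  m2 = (rec X. a.(b.X)\{a})\{a} → stopped
Q's transition system — 2 states:
  n0 = rec X. a.(a.X)\{a} → -a-> n1
  n1 = (a.(rec X. a.(a.X)\{a}))\{a} → stopped
Coarsest stable partition (strong bisimilarity classes):
  B0 = {m0}
  B1 = {m1}
  B2 = {m2, n1}
  B3 = {n0}
m0 ∈ B0, n0 ∈ B3 → different blocks

P ≁ Q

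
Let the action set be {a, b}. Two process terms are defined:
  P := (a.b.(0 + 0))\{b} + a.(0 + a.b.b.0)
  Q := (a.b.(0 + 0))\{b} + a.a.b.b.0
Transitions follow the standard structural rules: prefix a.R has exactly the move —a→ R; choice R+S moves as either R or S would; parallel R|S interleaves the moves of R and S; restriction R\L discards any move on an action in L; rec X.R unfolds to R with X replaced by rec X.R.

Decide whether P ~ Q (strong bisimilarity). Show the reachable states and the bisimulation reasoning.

LTS(P): 6 reachable states
  p0 = (a.b.(0 + 0))\{b} + a.(0 + a.b.b.0) :: ··a··> p1, ··a··> p2
  p1 = (b.(0 + 0))\{b} :: ∅
  p2 = 0 + a.b.b.0 :: ··a··> p3
  p3 = b.b.0 :: ··b··> p4
  p4 = b.0 :: ··b··> p5
  p5 = 0 :: ∅
LTS(Q): 6 reachable states
  q0 = (a.b.(0 + 0))\{b} + a.a.b.b.0 :: ··a··> q1, ··a··> q2
  q1 = (b.(0 + 0))\{b} :: ∅
  q2 = a.b.b.0 :: ··a··> q3
  q3 = b.b.0 :: ··b··> q4
  q4 = b.0 :: ··b··> q5
  q5 = 0 :: ∅
Coarsest stable partition (strong bisimilarity classes):
  B0 = {p0, q0}
  B1 = {p1, p5, q1, q5}
  B2 = {p2, q2}
  B3 = {p3, q3}
  B4 = {p4, q4}
p0 ∈ B0, q0 ∈ B0 → same block

bisimilar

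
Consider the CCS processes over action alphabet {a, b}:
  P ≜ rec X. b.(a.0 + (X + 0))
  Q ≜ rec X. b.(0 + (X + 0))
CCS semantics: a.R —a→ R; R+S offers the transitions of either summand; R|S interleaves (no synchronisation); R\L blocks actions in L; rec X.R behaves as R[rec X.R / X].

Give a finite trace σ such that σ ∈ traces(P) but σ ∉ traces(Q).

ba

Reachable graph of P (3 states):
  u0 = rec X. b.(a.0 + (X + 0)) ⊢ =b=> u1
  u1 = a.0 + ((rec X. b.(a.0 + (X + 0))) + 0) ⊢ =a=> u2, =b=> u1
  u2 = 0 ⊢ ·
Reachable graph of Q (2 states):
  v0 = rec X. b.(0 + (X + 0)) ⊢ =b=> v1
  v1 = 0 + ((rec X. b.(0 + (X + 0))) + 0) ⊢ =b=> v1
Trace ⟨ba⟩ through P, begin at {u0}:
  step 1 (b): {u1}
  step 2 (a): {u2}
  ✓ P
Trace ⟨ba⟩ through Q, begin at {v0}:
  step 1 (b): {v1}
  step 2 (a): no successor for Q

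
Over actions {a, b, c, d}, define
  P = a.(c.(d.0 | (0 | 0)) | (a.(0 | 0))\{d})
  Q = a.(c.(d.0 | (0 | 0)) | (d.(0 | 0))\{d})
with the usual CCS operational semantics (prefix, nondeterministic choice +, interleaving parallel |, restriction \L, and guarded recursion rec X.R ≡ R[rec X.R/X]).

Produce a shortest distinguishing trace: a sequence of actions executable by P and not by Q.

aa

LTS(P): 7 reachable states
  m0 = a.(c.(d.0 | (0 | 0)) | (a.(0 | 0))\{d}) ⊢ -a-> m1
  m1 = c.(d.0 | (0 | 0)) | (a.(0 | 0))\{d} ⊢ -a-> m2, -c-> m3
  m2 = c.(d.0 | (0 | 0)) | (0 | 0)\{d} ⊢ -c-> m4
  m3 = d.0 | (0 | 0) | (a.(0 | 0))\{d} ⊢ -a-> m4, -d-> m5
  m4 = d.0 | (0 | 0) | (0 | 0)\{d} ⊢ -d-> m6
  m5 = 0 | (0 | 0) | (a.(0 | 0))\{d} ⊢ -a-> m6
  m6 = 0 | (0 | 0) | (0 | 0)\{d} ⊢ ∅
LTS(Q): 4 reachable states
  n0 = a.(c.(d.0 | (0 | 0)) | (d.(0 | 0))\{d}) ⊢ -a-> n1
  n1 = c.(d.0 | (0 | 0)) | (d.(0 | 0))\{d} ⊢ -c-> n2
  n2 = d.0 | (0 | 0) | (d.(0 | 0))\{d} ⊢ -d-> n3
  n3 = 0 | (0 | 0) | (d.(0 | 0))\{d} ⊢ ∅
Trace ⟨aa⟩ through P, begin at {m0}:
  after a @ step 1: {m1}
  after a @ step 2: {m2}
  — P admits the full trace.
Trace ⟨aa⟩ through Q, begin at {n0}:
  after a @ step 1: {n1}
  after a @ step 2: ∅  — Q cannot continue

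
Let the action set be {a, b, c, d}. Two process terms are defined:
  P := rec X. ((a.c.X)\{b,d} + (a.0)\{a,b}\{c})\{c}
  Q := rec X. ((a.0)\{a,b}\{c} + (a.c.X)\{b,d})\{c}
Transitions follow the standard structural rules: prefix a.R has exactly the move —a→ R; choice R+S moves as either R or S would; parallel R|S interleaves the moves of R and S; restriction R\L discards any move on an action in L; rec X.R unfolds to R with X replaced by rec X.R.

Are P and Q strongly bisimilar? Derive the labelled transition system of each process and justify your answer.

LTS(P): 2 reachable states
  m0 = rec X. ((a.c.X)\{b,d} + (a.0)\{a,b}\{c})\{c} has moves --a--▸ m1
  m1 = (c.(rec X. ((a.c.X)\{b,d} + (a.0)\{a,b}\{c})\{c}))\{b,d}\{c} has moves (no moves)
LTS(Q): 2 reachable states
  n0 = rec X. ((a.0)\{a,b}\{c} + (a.c.X)\{b,d})\{c} has moves --a--▸ n1
  n1 = (c.(rec X. ((a.0)\{a,b}\{c} + (a.c.X)\{b,d})\{c}))\{b,d}\{c} has moves (no moves)
Coarsest stable partition (strong bisimilarity classes):
  B0 = {m0, n0}
  B1 = {m1, n1}
m0 ∈ B0, n0 ∈ B0 → same block

bisimilar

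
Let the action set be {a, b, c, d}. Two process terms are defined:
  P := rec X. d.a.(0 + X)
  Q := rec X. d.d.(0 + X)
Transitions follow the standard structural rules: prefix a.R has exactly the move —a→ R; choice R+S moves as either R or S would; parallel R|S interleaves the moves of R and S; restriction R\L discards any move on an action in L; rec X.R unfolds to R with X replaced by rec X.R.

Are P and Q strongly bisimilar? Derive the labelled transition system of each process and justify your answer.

P's transition system — 3 states:
  s0 = rec X. d.a.(0 + X) ⊢ —d→ s1
  s1 = a.(0 + (rec X. d.a.(0 + X))) ⊢ —a→ s2
  s2 = 0 + (rec X. d.a.(0 + X)) ⊢ —d→ s1
Q's transition system — 3 states:
  t0 = rec X. d.d.(0 + X) ⊢ —d→ t1
  t1 = d.(0 + (rec X. d.d.(0 + X))) ⊢ —d→ t2
  t2 = 0 + (rec X. d.d.(0 + X)) ⊢ —d→ t1
Bisimilarity quotient blocks:
  B0 = {s0, s2}
  B1 = {s1}
  B2 = {t0, t1, t2}
s0 ∈ B0, t0 ∈ B2 → different blocks

NO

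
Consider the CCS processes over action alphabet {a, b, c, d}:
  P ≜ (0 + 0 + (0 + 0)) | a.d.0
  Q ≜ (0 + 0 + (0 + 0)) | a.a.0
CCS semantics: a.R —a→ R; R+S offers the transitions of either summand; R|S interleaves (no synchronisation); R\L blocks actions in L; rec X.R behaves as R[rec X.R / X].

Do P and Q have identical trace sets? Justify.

trace-distinct — witness ⟨ad⟩

Reachable graph of P (3 states):
  m0 = (0 + 0 + (0 + 0)) | a.d.0 ⊢ —a→ m1
  m1 = (0 + 0 + (0 + 0)) | d.0 ⊢ —d→ m2
  m2 = (0 + 0 + (0 + 0)) | 0 ⊢ (no moves)
Reachable graph of Q (3 states):
  n0 = (0 + 0 + (0 + 0)) | a.a.0 ⊢ —a→ n1
  n1 = (0 + 0 + (0 + 0)) | a.0 ⊢ —a→ n2
  n2 = (0 + 0 + (0 + 0)) | 0 ⊢ (no moves)
Run σ = ⟨ad⟩ on P: start {m0}
  step 1 (a): {m1}
  step 2 (d): {m2}
  — P admits the full trace.
Run σ = ⟨ad⟩ on Q: start {n0}
  step 1 (a): {n1}
  step 2 (d): ∅ (Q stuck)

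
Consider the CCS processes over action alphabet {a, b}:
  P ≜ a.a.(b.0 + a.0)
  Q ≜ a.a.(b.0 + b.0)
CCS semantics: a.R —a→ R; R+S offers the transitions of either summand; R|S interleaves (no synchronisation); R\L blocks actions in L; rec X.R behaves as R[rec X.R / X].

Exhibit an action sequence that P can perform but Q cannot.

LTS(P): 4 reachable states
  p0 = a.a.(b.0 + a.0) has moves ··a··> p1
  p1 = a.(b.0 + a.0) has moves ··a··> p2
  p2 = b.0 + a.0 has moves ··a··> p3, ··b··> p3
  p3 = 0 has moves (no moves)
LTS(Q): 4 reachable states
  q0 = a.a.(b.0 + b.0) has moves ··a··> q1
  q1 = a.(b.0 + b.0) has moves ··a··> q2
  q2 = b.0 + b.0 has moves ··b··> q3
  q3 = 0 has moves (no moves)
Run σ = ⟨aaa⟩ on P: start {p0}
  [1] a ⇒ {p1}
  [2] a ⇒ {p2}
  [3] a ⇒ {p3}
  — P admits the full trace.
Run σ = ⟨aaa⟩ on Q: start {q0}
  [1] a ⇒ {q1}
  [2] a ⇒ {q2}
  [3] a ⇒ ∅  — Q cannot continue

aaa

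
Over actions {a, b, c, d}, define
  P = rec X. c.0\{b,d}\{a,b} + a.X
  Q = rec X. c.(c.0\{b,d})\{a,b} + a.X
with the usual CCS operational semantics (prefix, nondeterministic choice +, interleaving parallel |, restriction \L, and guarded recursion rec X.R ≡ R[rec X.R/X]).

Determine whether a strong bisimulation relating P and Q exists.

P's transition system — 2 states:
  p0 = rec X. c.0\{b,d}\{a,b} + a.X | -a-> p0, -c-> p1
  p1 = 0\{b,d}\{a,b} | deadlocked
Q's transition system — 3 states:
  q0 = rec X. c.(c.0\{b,d})\{a,b} + a.X | -a-> q0, -c-> q1
  q1 = (c.0\{b,d})\{a,b} | -c-> q2
  q2 = 0\{b,d}\{a,b} | deadlocked
Partition-refinement fixed point:
  B0 = {p0}
  B1 = {p1, q2}
  B2 = {q0}
  B3 = {q1}
p0 ∈ B0, q0 ∈ B2 → different blocks

P ≁ Q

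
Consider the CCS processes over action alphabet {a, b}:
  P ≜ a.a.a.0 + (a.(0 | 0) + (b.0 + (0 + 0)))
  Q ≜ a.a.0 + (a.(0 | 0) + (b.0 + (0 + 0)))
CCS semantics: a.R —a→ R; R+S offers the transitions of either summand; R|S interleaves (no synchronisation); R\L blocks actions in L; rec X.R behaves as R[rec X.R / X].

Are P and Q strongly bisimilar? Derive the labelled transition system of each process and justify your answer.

Reachable graph of P (5 states):
  s0 = a.a.a.0 + (a.(0 | 0) + (b.0 + (0 + 0))) :: —a→ s1, —a→ s2, —b→ s3
  s1 = 0 | 0 :: (no moves)
  s2 = a.a.0 :: —a→ s4
  s3 = 0 :: (no moves)
  s4 = a.0 :: —a→ s3
Reachable graph of Q (4 states):
  t0 = a.a.0 + (a.(0 | 0) + (b.0 + (0 + 0))) :: —a→ t1, —a→ t2, —b→ t3
  t1 = 0 | 0 :: (no moves)
  t2 = a.0 :: —a→ t3
  t3 = 0 :: (no moves)
Partition-refinement fixed point:
  B0 = {s0}
  B1 = {s1, s3, t1, t3}
  B2 = {s2}
  B3 = {s4, t2}
  B4 = {t0}
s0 ∈ B0, t0 ∈ B4 → different blocks

not bisimilar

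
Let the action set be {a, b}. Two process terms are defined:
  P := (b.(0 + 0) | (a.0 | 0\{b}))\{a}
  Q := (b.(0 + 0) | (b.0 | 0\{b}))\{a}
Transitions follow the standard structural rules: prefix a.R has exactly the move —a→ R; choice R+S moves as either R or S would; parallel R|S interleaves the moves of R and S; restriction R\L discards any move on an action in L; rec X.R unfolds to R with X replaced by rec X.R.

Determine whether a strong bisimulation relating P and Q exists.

not bisimilar

P's transition system — 2 states:
  m0 = (b.(0 + 0) | (a.0 | 0\{b}))\{a} :: ··b··> m1
  m1 = ((0 + 0) | (a.0 | 0\{b}))\{a} :: (no moves)
Q's transition system — 4 states:
  n0 = (b.(0 + 0) | (b.0 | 0\{b}))\{a} :: ··b··> n1, ··b··> n2
  n1 = ((0 + 0) | (b.0 | 0\{b}))\{a} :: ··b··> n3
  n2 = (b.(0 + 0) | (0 | 0\{b}))\{a} :: ··b··> n3
  n3 = ((0 + 0) | (0 | 0\{b}))\{a} :: (no moves)
Coarsest stable partition (strong bisimilarity classes):
  B0 = {m0, n1, n2}
  B1 = {m1, n3}
  B2 = {n0}
m0 ∈ B0, n0 ∈ B2 → different blocks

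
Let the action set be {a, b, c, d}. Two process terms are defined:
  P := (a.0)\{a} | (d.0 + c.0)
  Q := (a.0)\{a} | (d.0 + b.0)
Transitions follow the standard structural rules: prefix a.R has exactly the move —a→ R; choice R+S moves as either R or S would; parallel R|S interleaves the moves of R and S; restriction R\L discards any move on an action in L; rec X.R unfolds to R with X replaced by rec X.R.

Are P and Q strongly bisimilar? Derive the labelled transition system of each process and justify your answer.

LTS(P): 2 reachable states
  s0 = (a.0)\{a} | (d.0 + c.0) has moves -c-> s1, -d-> s1
  s1 = (a.0)\{a} | 0 has moves deadlocked
LTS(Q): 2 reachable states
  t0 = (a.0)\{a} | (d.0 + b.0) has moves -b-> t1, -d-> t1
  t1 = (a.0)\{a} | 0 has moves deadlocked
Bisimilarity quotient blocks:
  B0 = {s0}
  B1 = {s1, t1}
  B2 = {t0}
s0 ∈ B0, t0 ∈ B2 → different blocks

not bisimilar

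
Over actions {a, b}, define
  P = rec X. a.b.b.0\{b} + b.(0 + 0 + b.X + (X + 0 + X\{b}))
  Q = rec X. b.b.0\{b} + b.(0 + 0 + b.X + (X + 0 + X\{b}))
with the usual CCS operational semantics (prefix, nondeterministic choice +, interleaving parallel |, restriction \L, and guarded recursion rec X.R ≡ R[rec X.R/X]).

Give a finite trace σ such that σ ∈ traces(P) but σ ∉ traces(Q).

Reachable graph of P (6 states):
  m0 = rec X. a.b.b.0\{b} + b.(0 + 0 + b.X + (X + 0 + X\{b})) ⊢ ··a··> m1, ··b··> m2
  m1 = b.b.0\{b} ⊢ ··b··> m3
  m2 = 0 + 0 + b.(rec X. a.b.b.0\{b} + b.(0 + 0 + b.X + (X + 0 + X\{b}))) + ((rec X. a.b.b.0\{b} + b.(0 + 0 + b.X + (X + 0 + X\{b}))) + 0 + (rec X. a.b.b.0\{b} + b.(0 + 0 + b.X + (X + 0 + X\{b})))\{b}) ⊢ ··a··> m1, ··a··> m4, ··b··> m0, ··b··> m2
  m3 = b.0\{b} ⊢ ··b··> m5
  m4 = (b.b.0\{b})\{b} ⊢ ∅
  m5 = 0\{b} ⊢ ∅
Reachable graph of Q (4 states):
  n0 = rec X. b.b.0\{b} + b.(0 + 0 + b.X + (X + 0 + X\{b})) ⊢ ··b··> n1, ··b··> n2
  n1 = 0 + 0 + b.(rec X. b.b.0\{b} + b.(0 + 0 + b.X + (X + 0 + X\{b}))) + ((rec X. b.b.0\{b} + b.(0 + 0 + b.X + (X + 0 + X\{b}))) + 0 + (rec X. b.b.0\{b} + b.(0 + 0 + b.X + (X + 0 + X\{b})))\{b}) ⊢ ··b··> n0, ··b··> n1, ··b··> n2
  n2 = b.0\{b} ⊢ ··b··> n3
  n3 = 0\{b} ⊢ ∅
Run σ = ⟨a⟩ on P: start {m0}
  step 1 (a): {m1}
  P completes σ.
Run σ = ⟨a⟩ on Q: start {n0}
  step 1 (a): ∅ (Q stuck)

a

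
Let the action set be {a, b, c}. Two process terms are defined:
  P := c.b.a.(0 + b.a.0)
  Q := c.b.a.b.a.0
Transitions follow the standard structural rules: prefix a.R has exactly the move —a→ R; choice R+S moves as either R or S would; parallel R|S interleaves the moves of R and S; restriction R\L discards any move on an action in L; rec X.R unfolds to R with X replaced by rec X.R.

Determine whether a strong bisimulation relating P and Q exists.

P ~ Q

Reachable graph of P (6 states):
  s0 = c.b.a.(0 + b.a.0) ⊢ —c→ s1
  s1 = b.a.(0 + b.a.0) ⊢ —b→ s2
  s2 = a.(0 + b.a.0) ⊢ —a→ s3
  s3 = 0 + b.a.0 ⊢ —b→ s4
  s4 = a.0 ⊢ —a→ s5
  s5 = 0 ⊢ ·
Reachable graph of Q (6 states):
  t0 = c.b.a.b.a.0 ⊢ —c→ t1
  t1 = b.a.b.a.0 ⊢ —b→ t2
  t2 = a.b.a.0 ⊢ —a→ t3
  t3 = b.a.0 ⊢ —b→ t4
  t4 = a.0 ⊢ —a→ t5
  t5 = 0 ⊢ ·
Coarsest stable partition (strong bisimilarity classes):
  B0 = {s0, t0}
  B1 = {s1, t1}
  B2 = {s2, t2}
  B3 = {s3, t3}
  B4 = {s4, t4}
  B5 = {s5, t5}
s0 ∈ B0, t0 ∈ B0 → same block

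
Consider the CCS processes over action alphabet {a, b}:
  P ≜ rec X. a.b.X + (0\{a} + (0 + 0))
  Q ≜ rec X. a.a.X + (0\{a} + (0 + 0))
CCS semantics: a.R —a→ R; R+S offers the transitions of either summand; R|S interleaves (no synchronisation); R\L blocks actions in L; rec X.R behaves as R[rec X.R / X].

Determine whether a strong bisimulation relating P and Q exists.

P ≁ Q

Reachable graph of P (2 states):
  p0 = rec X. a.b.X + (0\{a} + (0 + 0)) has moves —a→ p1
  p1 = b.(rec X. a.b.X + (0\{a} + (0 + 0))) has moves —b→ p0
Reachable graph of Q (2 states):
  q0 = rec X. a.a.X + (0\{a} + (0 + 0)) has moves —a→ q1
  q1 = a.(rec X. a.a.X + (0\{a} + (0 + 0))) has moves —a→ q0
Bisimilarity quotient blocks:
  B0 = {p0}
  B1 = {p1}
  B2 = {q0, q1}
p0 ∈ B0, q0 ∈ B2 → different blocks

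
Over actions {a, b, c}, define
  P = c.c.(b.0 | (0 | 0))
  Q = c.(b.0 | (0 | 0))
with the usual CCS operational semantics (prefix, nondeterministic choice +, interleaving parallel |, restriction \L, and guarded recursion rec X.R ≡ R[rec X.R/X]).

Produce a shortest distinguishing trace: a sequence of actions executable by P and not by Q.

cc

LTS(P): 4 reachable states
  u0 = c.c.(b.0 | (0 | 0)) ⊢ ··c··> u1
  u1 = c.(b.0 | (0 | 0)) ⊢ ··c··> u2
  u2 = b.0 | (0 | 0) ⊢ ··b··> u3
  u3 = 0 | (0 | 0) ⊢ ∅
LTS(Q): 3 reachable states
  v0 = c.(b.0 | (0 | 0)) ⊢ ··c··> v1
  v1 = b.0 | (0 | 0) ⊢ ··b··> v2
  v2 = 0 | (0 | 0) ⊢ ∅
Trace ⟨cc⟩ through P, begin at {u0}:
  after c @ step 1: {u1}
  after c @ step 2: {u2}
  — P admits the full trace.
Trace ⟨cc⟩ through Q, begin at {v0}:
  after c @ step 1: {v1}
  after c @ step 2: no successor for Q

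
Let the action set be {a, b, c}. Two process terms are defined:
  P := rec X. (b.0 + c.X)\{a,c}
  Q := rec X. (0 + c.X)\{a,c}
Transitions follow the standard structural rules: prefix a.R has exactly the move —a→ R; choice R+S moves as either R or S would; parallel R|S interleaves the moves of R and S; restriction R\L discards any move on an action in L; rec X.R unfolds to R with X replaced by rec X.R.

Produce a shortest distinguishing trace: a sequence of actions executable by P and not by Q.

b

Reachable graph of P (2 states):
  m0 = rec X. (b.0 + c.X)\{a,c} ⊢ —b→ m1
  m1 = 0\{a,c} ⊢ deadlocked
Reachable graph of Q (1 states):
  n0 = rec X. (0 + c.X)\{a,c} ⊢ deadlocked
Trace ⟨b⟩ through P, begin at {m0}:
  [1] b ⇒ {m1}
  — P admits the full trace.
Trace ⟨b⟩ through Q, begin at {n0}:
  [1] b ⇒ ∅  — Q cannot continue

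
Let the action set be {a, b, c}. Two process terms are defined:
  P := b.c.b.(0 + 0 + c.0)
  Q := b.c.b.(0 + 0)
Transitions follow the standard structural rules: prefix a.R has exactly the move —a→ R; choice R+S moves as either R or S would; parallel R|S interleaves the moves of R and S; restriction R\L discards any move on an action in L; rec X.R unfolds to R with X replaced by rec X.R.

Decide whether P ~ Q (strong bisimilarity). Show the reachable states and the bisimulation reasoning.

not bisimilar

P's transition system — 5 states:
  m0 = b.c.b.(0 + 0 + c.0) → ··b··> m1
  m1 = c.b.(0 + 0 + c.0) → ··c··> m2
  m2 = b.(0 + 0 + c.0) → ··b··> m3
  m3 = 0 + 0 + c.0 → ··c··> m4
  m4 = 0 → (no moves)
Q's transition system — 4 states:
  n0 = b.c.b.(0 + 0) → ··b··> n1
  n1 = c.b.(0 + 0) → ··c··> n2
  n2 = b.(0 + 0) → ··b··> n3
  n3 = 0 + 0 → (no moves)
Bisimilarity quotient blocks:
  B0 = {m0}
  B1 = {m1}
  B2 = {m2}
  B3 = {m3}
  B4 = {m4, n3}
  B5 = {n0}
  B6 = {n1}
  B7 = {n2}
m0 ∈ B0, n0 ∈ B5 → different blocks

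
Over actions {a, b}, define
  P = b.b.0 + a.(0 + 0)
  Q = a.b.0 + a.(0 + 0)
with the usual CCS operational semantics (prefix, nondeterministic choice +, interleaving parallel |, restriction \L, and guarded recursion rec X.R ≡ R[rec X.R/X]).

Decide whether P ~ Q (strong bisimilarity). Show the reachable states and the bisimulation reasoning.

LTS(P): 4 reachable states
  p0 = b.b.0 + a.(0 + 0) :: —a→ p1, —b→ p2
  p1 = 0 + 0 :: ∅
  p2 = b.0 :: —b→ p3
  p3 = 0 :: ∅
LTS(Q): 4 reachable states
  q0 = a.b.0 + a.(0 + 0) :: —a→ q1, —a→ q2
  q1 = 0 + 0 :: ∅
  q2 = b.0 :: —b→ q3
  q3 = 0 :: ∅
Coarsest stable partition (strong bisimilarity classes):
  B0 = {p0}
  B1 = {p1, p3, q1, q3}
  B2 = {p2, q2}
  B3 = {q0}
p0 ∈ B0, q0 ∈ B3 → different blocks

not bisimilar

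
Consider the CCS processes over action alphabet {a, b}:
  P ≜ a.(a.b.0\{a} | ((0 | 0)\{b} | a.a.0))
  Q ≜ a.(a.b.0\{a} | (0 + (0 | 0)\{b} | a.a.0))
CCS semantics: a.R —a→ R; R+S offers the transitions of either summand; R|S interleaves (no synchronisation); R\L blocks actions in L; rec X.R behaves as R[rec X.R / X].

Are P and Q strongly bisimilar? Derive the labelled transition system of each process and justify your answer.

LTS(P): 10 reachable states
  p0 = a.(a.b.0\{a} | ((0 | 0)\{b} | a.a.0)) → -a-> p1
  p1 = a.b.0\{a} | ((0 | 0)\{b} | a.a.0) → -a-> p2, -a-> p3
  p2 = a.b.0\{a} | ((0 | 0)\{b} | a.0) → -a-> p4, -a-> p5
  p3 = b.0\{a} | ((0 | 0)\{b} | a.a.0) → -a-> p5, -b-> p6
  p4 = a.b.0\{a} | ((0 | 0)\{b} | 0) → -a-> p7
  p5 = b.0\{a} | ((0 | 0)\{b} | a.0) → -a-> p7, -b-> p8
  p6 = 0\{a} | ((0 | 0)\{b} | a.a.0) → -a-> p8
  p7 = b.0\{a} | ((0 | 0)\{b} | 0) → -b-> p9
  p8 = 0\{a} | ((0 | 0)\{b} | a.0) → -a-> p9
  p9 = 0\{a} | ((0 | 0)\{b} | 0) → ·
LTS(Q): 10 reachable states
  q0 = a.(a.b.0\{a} | (0 + (0 | 0)\{b} | a.a.0)) → -a-> q1
  q1 = a.b.0\{a} | (0 + (0 | 0)\{b} | a.a.0) → -a-> q2, -a-> q3
  q2 = a.b.0\{a} | ((0 | 0)\{b} | a.0) → -a-> q4, -a-> q5
  q3 = b.0\{a} | (0 + (0 | 0)\{b} | a.a.0) → -a-> q5, -b-> q6
  q4 = a.b.0\{a} | ((0 | 0)\{b} | 0) → -a-> q7
  q5 = b.0\{a} | ((0 | 0)\{b} | a.0) → -a-> q7, -b-> q8
  q6 = 0\{a} | (0 + (0 | 0)\{b} | a.a.0) → -a-> q8
  q7 = b.0\{a} | ((0 | 0)\{b} | 0) → -b-> q9
  q8 = 0\{a} | ((0 | 0)\{b} | a.0) → -a-> q9
  q9 = 0\{a} | ((0 | 0)\{b} | 0) → ·
Coarsest stable partition (strong bisimilarity classes):
  B0 = {p0, q0}
  B1 = {p1, q1}
  B2 = {p3, q3}
  B3 = {p6, q6}
  B4 = {p8, q8}
  B5 = {p9, q9}
  B6 = {p5, q5}
  B7 = {p7, q7}
  B8 = {p2, q2}
  B9 = {p4, q4}
p0 ∈ B0, q0 ∈ B0 → same block

YES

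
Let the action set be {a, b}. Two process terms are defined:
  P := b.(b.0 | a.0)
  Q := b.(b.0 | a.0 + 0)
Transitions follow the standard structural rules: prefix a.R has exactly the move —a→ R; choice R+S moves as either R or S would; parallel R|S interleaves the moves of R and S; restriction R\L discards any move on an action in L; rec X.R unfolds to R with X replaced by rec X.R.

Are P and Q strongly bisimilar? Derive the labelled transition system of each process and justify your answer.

bisimilar

LTS(P): 5 reachable states
  u0 = b.(b.0 | a.0) → --b--▸ u1
  u1 = b.0 | a.0 → --a--▸ u2, --b--▸ u3
  u2 = b.0 | 0 → --b--▸ u4
  u3 = 0 | a.0 → --a--▸ u4
  u4 = 0 | 0 → ∅
LTS(Q): 5 reachable states
  v0 = b.(b.0 | a.0 + 0) → --b--▸ v1
  v1 = b.0 | a.0 + 0 → --a--▸ v2, --b--▸ v3
  v2 = b.0 | 0 → --b--▸ v4
  v3 = 0 | a.0 → --a--▸ v4
  v4 = 0 | 0 → ∅
Coarsest stable partition (strong bisimilarity classes):
  B0 = {u0, v0}
  B1 = {u1, v1}
  B2 = {u3, v3}
  B3 = {u4, v4}
  B4 = {u2, v2}
u0 ∈ B0, v0 ∈ B0 → same block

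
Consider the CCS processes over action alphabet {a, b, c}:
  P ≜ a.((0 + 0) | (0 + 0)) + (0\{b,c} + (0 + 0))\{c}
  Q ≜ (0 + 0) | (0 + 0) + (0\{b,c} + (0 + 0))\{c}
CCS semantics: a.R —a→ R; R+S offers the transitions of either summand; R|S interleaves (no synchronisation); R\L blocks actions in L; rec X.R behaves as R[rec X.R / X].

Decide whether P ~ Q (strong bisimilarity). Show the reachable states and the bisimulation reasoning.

P's transition system — 2 states:
  p0 = a.((0 + 0) | (0 + 0)) + (0\{b,c} + (0 + 0))\{c} :: —a→ p1
  p1 = (0 + 0) | (0 + 0) :: deadlocked
Q's transition system — 1 states:
  q0 = (0 + 0) | (0 + 0) + (0\{b,c} + (0 + 0))\{c} :: deadlocked
Coarsest stable partition (strong bisimilarity classes):
  B0 = {p0}
  B1 = {p1, q0}
p0 ∈ B0, q0 ∈ B1 → different blocks

P ≁ Q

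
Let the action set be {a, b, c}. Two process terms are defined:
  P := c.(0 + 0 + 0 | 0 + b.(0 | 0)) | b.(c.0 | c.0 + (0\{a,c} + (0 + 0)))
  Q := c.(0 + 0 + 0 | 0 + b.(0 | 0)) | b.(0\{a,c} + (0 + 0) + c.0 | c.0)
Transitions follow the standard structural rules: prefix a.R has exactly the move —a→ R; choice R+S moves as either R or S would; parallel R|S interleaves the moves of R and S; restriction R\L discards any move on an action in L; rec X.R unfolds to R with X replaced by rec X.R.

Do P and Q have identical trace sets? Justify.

P's transition system — 15 states:
  s0 = c.(0 + 0 + 0 | 0 + b.(0 | 0)) | b.(c.0 | c.0 + (0\{a,c} + (0 + 0))) → =b=> s1, =c=> s2
  s1 = c.(0 + 0 + 0 | 0 + b.(0 | 0)) | (c.0 | c.0 + (0\{a,c} + (0 + 0))) → =c=> s3, =c=> s4, =c=> s5
  s2 = (0 + 0 + 0 | 0 + b.(0 | 0)) | b.(c.0 | c.0 + (0\{a,c} + (0 + 0))) → =b=> s3, =b=> s6
  s3 = (0 + 0 + 0 | 0 + b.(0 | 0)) | (c.0 | c.0 + (0\{a,c} + (0 + 0))) → =b=> s7, =c=> s8, =c=> s9
  s4 = c.(0 + 0 + 0 | 0 + b.(0 | 0)) | (0 | c.0) → =c=> s10, =c=> s8
  s5 = c.(0 + 0 + 0 | 0 + b.(0 | 0)) | (c.0 | 0) → =c=> s10, =c=> s9
  s6 = 0 | 0 | b.(c.0 | c.0 + (0\{a,c} + (0 + 0))) → =b=> s7
  s7 = 0 | 0 | (c.0 | c.0 + (0\{a,c} + (0 + 0))) → =c=> s11, =c=> s12
  s8 = (0 + 0 + 0 | 0 + b.(0 | 0)) | (0 | c.0) → =b=> s11, =c=> s13
  s9 = (0 + 0 + 0 | 0 + b.(0 | 0)) | (c.0 | 0) → =b=> s12, =c=> s13
  s10 = c.(0 + 0 + 0 | 0 + b.(0 | 0)) | (0 | 0) → =c=> s13
  s11 = 0 | 0 | (0 | c.0) → =c=> s14
  s12 = 0 | 0 | (c.0 | 0) → =c=> s14
  s13 = (0 + 0 + 0 | 0 + b.(0 | 0)) | (0 | 0) → =b=> s14
  s14 = 0 | 0 | (0 | 0) → (no moves)
Q's transition system — 15 states:
  t0 = c.(0 + 0 + 0 | 0 + b.(0 | 0)) | b.(0\{a,c} + (0 + 0) + c.0 | c.0) → =b=> t1, =c=> t2
  t1 = c.(0 + 0 + 0 | 0 + b.(0 | 0)) | (0\{a,c} + (0 + 0) + c.0 | c.0) → =c=> t3, =c=> t4, =c=> t5
  t2 = (0 + 0 + 0 | 0 + b.(0 | 0)) | b.(0\{a,c} + (0 + 0) + c.0 | c.0) → =b=> t3, =b=> t6
  t3 = (0 + 0 + 0 | 0 + b.(0 | 0)) | (0\{a,c} + (0 + 0) + c.0 | c.0) → =b=> t7, =c=> t8, =c=> t9
  t4 = c.(0 + 0 + 0 | 0 + b.(0 | 0)) | (0 | c.0) → =c=> t10, =c=> t8
  t5 = c.(0 + 0 + 0 | 0 + b.(0 | 0)) | (c.0 | 0) → =c=> t10, =c=> t9
  t6 = 0 | 0 | b.(0\{a,c} + (0 + 0) + c.0 | c.0) → =b=> t7
  t7 = 0 | 0 | (0\{a,c} + (0 + 0) + c.0 | c.0) → =c=> t11, =c=> t12
  t8 = (0 + 0 + 0 | 0 + b.(0 | 0)) | (0 | c.0) → =b=> t11, =c=> t13
  t9 = (0 + 0 + 0 | 0 + b.(0 | 0)) | (c.0 | 0) → =b=> t12, =c=> t13
  t10 = c.(0 + 0 + 0 | 0 + b.(0 | 0)) | (0 | 0) → =c=> t13
  t11 = 0 | 0 | (0 | c.0) → =c=> t14
  t12 = 0 | 0 | (c.0 | 0) → =c=> t14
  t13 = (0 + 0 + 0 | 0 + b.(0 | 0)) | (0 | 0) → =b=> t14
  t14 = 0 | 0 | (0 | 0) → (no moves)
Bisimilarity quotient blocks:
  B0 = {s0, t0}
  B1 = {s1, t1}
  B2 = {s3, t3}
  B3 = {s7, t7}
  B4 = {s11, s12, t11, t12}
  B5 = {s14, t14}
  B6 = {s8, s9, t8, t9}
  B7 = {s13, t13}
  B8 = {s4, s5, t4, t5}
  B9 = {s10, t10}
  B10 = {s2, t2}
  B11 = {s6, t6}
s0 ∈ B0, t0 ∈ B0 → same block
Bisimilar ⇒ trace-equivalent.

traces(P) = traces(Q)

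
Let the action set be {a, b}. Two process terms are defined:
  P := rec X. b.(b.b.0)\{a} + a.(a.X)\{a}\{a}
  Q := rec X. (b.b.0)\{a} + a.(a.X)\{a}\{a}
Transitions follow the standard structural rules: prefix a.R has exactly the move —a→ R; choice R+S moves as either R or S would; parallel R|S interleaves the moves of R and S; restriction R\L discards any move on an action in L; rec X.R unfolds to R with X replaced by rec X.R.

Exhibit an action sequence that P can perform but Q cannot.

Reachable graph of P (5 states):
  u0 = rec X. b.(b.b.0)\{a} + a.(a.X)\{a}\{a} → —a→ u1, —b→ u2
  u1 = (a.(rec X. b.(b.b.0)\{a} + a.(a.X)\{a}\{a}))\{a}\{a} → (no moves)
  u2 = (b.b.0)\{a} → —b→ u3
  u3 = (b.0)\{a} → —b→ u4
  u4 = 0\{a} → (no moves)
Reachable graph of Q (4 states):
  v0 = rec X. (b.b.0)\{a} + a.(a.X)\{a}\{a} → —a→ v1, —b→ v2
  v1 = (a.(rec X. (b.b.0)\{a} + a.(a.X)\{a}\{a}))\{a}\{a} → (no moves)
  v2 = (b.0)\{a} → —b→ v3
  v3 = 0\{a} → (no moves)
Run σ = ⟨bbb⟩ on P: start {u0}
  step 1 (b): {u2}
  step 2 (b): {u3}
  step 3 (b): {u4}
  P completes σ.
Run σ = ⟨bbb⟩ on Q: start {v0}
  step 1 (b): {v2}
  step 2 (b): {v3}
  step 3 (b): no successor for Q

bbb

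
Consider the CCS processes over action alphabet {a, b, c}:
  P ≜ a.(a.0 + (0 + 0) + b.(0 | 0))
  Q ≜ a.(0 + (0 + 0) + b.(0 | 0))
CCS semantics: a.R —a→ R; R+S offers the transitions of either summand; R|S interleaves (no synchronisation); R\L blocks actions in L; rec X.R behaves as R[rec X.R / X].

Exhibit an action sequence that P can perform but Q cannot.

aa

P's transition system — 4 states:
  u0 = a.(a.0 + (0 + 0) + b.(0 | 0)) ⊢ -a-> u1
  u1 = a.0 + (0 + 0) + b.(0 | 0) ⊢ -a-> u2, -b-> u3
  u2 = 0 ⊢ deadlocked
  u3 = 0 | 0 ⊢ deadlocked
Q's transition system — 3 states:
  v0 = a.(0 + (0 + 0) + b.(0 | 0)) ⊢ -a-> v1
  v1 = 0 + (0 + 0) + b.(0 | 0) ⊢ -b-> v2
  v2 = 0 | 0 ⊢ deadlocked
Run σ = ⟨aa⟩ on P: start {u0}
  step 1 (a): {u1}
  step 2 (a): {u2}
  P completes σ.
Run σ = ⟨aa⟩ on Q: start {v0}
  step 1 (a): {v1}
  step 2 (a): ∅ (Q stuck)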